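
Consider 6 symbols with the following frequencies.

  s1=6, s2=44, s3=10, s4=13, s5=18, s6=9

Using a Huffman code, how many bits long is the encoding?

227

Greedily combine the two least-frequent nodes:
merge s1(6) and s6(9): 15
merge s3(10) and s4(13): 23
merge 15 and s5(18): 33
merge 23 and 33: 56
merge s2(44) and 56: 100
Total encoded bits = sum of merged weights = 15 + 23 + 33 + 56 + 100 = 227.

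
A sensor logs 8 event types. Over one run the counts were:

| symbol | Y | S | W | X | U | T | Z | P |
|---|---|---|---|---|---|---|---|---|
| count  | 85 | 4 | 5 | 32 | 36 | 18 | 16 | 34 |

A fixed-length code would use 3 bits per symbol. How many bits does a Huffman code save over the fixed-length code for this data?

93

Fixed-length: 3 bits × 230 symbols = 690 bits.
Huffman merges:
S(4) + W(5) → 9
9 + Z(16) → 25
T(18) + 25 → 43
X(32) + P(34) → 66
U(36) + 43 → 79
66 + 79 → 145
Y(85) + 145 → 230
Huffman total = 9 + 25 + 43 + 66 + 79 + 145 + 230 = 597 bits.
Saving = 690 − 597 = 93 bits.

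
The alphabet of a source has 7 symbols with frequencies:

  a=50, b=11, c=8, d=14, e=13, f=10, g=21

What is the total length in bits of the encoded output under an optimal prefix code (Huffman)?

Merge the two smallest weights repeatedly:
combine c(8), f(10) → 18
combine b(11), e(13) → 24
combine d(14), 18 → 32
combine g(21), 24 → 45
combine 32, 45 → 77
combine a(50), 77 → 127
The encoded length is the sum of every internal node's weight: 18 + 24 + 32 + 45 + 77 + 127 = 323 bits.

323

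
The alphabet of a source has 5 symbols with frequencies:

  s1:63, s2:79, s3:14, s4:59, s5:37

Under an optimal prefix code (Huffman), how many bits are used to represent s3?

3

Repeatedly merge the two smallest:
combine s3(14), s5(37) → 51
combine 51, s4(59) → 110
combine s1(63), s2(79) → 142
combine 110, 142 → 252
s3 sits 3 levels below the root, so its codeword is 3 bits.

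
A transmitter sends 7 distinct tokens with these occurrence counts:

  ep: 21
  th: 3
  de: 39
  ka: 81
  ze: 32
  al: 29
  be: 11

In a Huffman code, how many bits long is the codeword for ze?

Repeatedly merge the two smallest:
merge th(3) and be(11): 14
merge 14 and ep(21): 35
merge al(29) and ze(32): 61
merge 35 and de(39): 74
merge 61 and 74: 135
merge ka(81) and 135: 216
ze sits 3 levels below the root, so its codeword is 3 bits.

3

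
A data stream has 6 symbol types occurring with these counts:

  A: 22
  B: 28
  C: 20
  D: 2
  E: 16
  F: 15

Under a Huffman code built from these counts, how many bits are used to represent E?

Repeatedly merge the two smallest:
D(2) + F(15) → 17
E(16) + 17 → 33
C(20) + A(22) → 42
B(28) + 33 → 61
42 + 61 → 103
E sits 3 levels below the root, so its codeword is 3 bits.

3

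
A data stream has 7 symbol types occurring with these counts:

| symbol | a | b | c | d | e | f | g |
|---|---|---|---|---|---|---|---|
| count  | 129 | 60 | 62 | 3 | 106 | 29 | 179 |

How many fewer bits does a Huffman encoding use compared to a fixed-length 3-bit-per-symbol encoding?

Fixed-length: 3 bits × 568 symbols = 1704 bits.
Huffman merges:
combine d(3), f(29) → 32
combine 32, b(60) → 92
combine c(62), 92 → 154
combine e(106), a(129) → 235
combine 154, g(179) → 333
combine 235, 333 → 568
Huffman total = 32 + 92 + 154 + 235 + 333 + 568 = 1414 bits.
Saving = 1704 − 1414 = 290 bits.

290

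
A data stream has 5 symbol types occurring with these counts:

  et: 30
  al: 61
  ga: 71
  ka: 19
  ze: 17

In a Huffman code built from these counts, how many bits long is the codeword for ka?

Build the tree from the bottom:
combine ze(17), ka(19) → 36
combine et(30), 36 → 66
combine al(61), 66 → 127
combine ga(71), 127 → 198
The subtree containing ka is merged 4 times, so code length = 4.

4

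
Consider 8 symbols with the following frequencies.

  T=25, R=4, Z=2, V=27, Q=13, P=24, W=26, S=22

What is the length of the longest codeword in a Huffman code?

5

Merge the two lowest-weight nodes at each step:
combine Z(2), R(4) → 6
combine 6, Q(13) → 19
combine 19, S(22) → 41
combine P(24), T(25) → 49
combine W(26), V(27) → 53
combine 41, 49 → 90
combine 53, 90 → 143
The first pair merged (Z, R) ends up deepest, at depth 5.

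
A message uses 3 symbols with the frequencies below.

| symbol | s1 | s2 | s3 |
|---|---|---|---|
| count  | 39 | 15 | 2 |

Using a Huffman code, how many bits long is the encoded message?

Build the Huffman tree bottom-up:
combine s3(2), s2(15) → 17
combine 17, s1(39) → 56
Each symbol's bit-cost is frequency × depth; summing gives 73 bits (equivalently 17 + 56).

73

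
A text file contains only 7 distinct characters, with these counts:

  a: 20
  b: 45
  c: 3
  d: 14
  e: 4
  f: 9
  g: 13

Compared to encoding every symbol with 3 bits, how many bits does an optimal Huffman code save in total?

67

Fixed-length: 3 bits × 108 symbols = 324 bits.
Huffman merges:
combine c(3), e(4) → 7
combine 7, f(9) → 16
combine g(13), d(14) → 27
combine 16, a(20) → 36
combine 27, 36 → 63
combine b(45), 63 → 108
Huffman total = 7 + 16 + 27 + 36 + 63 + 108 = 257 bits.
Saving = 324 − 257 = 67 bits.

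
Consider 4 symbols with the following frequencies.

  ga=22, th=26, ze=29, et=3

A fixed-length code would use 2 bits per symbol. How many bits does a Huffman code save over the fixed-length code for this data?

Fixed-length: 2 bits × 80 symbols = 160 bits.
Huffman merges:
combine et(3), ga(22) → 25
combine 25, th(26) → 51
combine ze(29), 51 → 80
Huffman total = 25 + 51 + 80 = 156 bits.
Saving = 160 − 156 = 4 bits.

4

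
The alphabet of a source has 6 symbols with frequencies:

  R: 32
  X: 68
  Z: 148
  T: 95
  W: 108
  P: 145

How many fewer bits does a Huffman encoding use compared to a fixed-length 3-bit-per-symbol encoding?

Fixed-length: 3 bits × 596 symbols = 1788 bits.
Huffman merges:
R(32) + X(68) → 100
T(95) + 100 → 195
W(108) + P(145) → 253
Z(148) + 195 → 343
253 + 343 → 596
Huffman total = 100 + 195 + 253 + 343 + 596 = 1487 bits.
Saving = 1788 − 1487 = 301 bits.

301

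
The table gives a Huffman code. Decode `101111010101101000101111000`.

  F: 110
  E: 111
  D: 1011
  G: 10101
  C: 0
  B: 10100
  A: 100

Read left to right; each codeword is recognised as soon as it completes (prefix code):
  1011→D | 110→F | 10101→G | 10100→B | 0→C | 1011→D | 110→F | 0→C | 0→C
Decoded message: DFGBCDFCC

DFGBCDFCC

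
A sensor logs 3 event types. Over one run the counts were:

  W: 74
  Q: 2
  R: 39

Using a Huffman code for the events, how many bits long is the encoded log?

156

Merge the two smallest weights repeatedly:
merge Q(2) and R(39): 41
merge 41 and W(74): 115
Total encoded bits = sum of merged weights = 41 + 115 = 156.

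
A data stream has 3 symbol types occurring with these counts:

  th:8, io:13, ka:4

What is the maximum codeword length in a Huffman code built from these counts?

Merge the two lowest-weight nodes at each step:
combine ka(4), th(8) → 12
combine 12, io(13) → 25
The rarest symbols sit at the bottom; the longest codeword is 2 bits.

2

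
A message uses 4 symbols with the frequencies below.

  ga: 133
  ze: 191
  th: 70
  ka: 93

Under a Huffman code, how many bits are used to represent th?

3

Repeatedly merge the two smallest:
th(70) + ka(93) → 163
ga(133) + 163 → 296
ze(191) + 296 → 487
The subtree containing th is merged 3 times, so code length = 3.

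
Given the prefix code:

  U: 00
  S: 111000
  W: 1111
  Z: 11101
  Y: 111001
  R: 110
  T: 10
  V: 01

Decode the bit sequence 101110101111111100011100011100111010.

Read left to right; each codeword is recognised as soon as it completes (prefix code):
  10→T | 11101→Z | 01→V | 1111→W | 111000→S | 111000→S | 111001→Y | 110→R | 10→T
Decoded message: TZVWSSYRT

TZVWSSYRT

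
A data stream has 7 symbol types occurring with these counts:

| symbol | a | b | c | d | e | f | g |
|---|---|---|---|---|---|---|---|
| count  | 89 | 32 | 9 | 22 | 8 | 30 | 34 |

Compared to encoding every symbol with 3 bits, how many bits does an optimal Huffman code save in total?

122

Fixed-length: 3 bits × 224 symbols = 672 bits.
Huffman merges:
merge e(8) and c(9): 17
merge 17 and d(22): 39
merge f(30) and b(32): 62
merge g(34) and 39: 73
merge 62 and 73: 135
merge a(89) and 135: 224
Huffman total = 17 + 39 + 62 + 73 + 135 + 224 = 550 bits.
Saving = 672 − 550 = 122 bits.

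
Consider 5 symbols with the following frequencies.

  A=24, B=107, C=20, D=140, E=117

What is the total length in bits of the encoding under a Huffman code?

Merge the two smallest weights repeatedly:
combine C(20), A(24) → 44
combine 44, B(107) → 151
combine E(117), D(140) → 257
combine 151, 257 → 408
Total encoded bits = sum of merged weights = 44 + 151 + 257 + 408 = 860.

860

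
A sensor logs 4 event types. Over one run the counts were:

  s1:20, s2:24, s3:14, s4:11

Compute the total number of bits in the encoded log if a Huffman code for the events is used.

138

Merge the two smallest weights repeatedly:
s4(11) + s3(14) → 25
s1(20) + s2(24) → 44
25 + 44 → 69
Total encoded bits = sum of merged weights = 25 + 44 + 69 = 138.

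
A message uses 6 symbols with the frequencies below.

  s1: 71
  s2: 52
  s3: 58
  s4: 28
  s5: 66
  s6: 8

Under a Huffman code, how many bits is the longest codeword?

4

Merge the two lowest-weight nodes at each step:
combine s6(8), s4(28) → 36
combine 36, s2(52) → 88
combine s3(58), s5(66) → 124
combine s1(71), 88 → 159
combine 124, 159 → 283
The rarest symbols sit at the bottom; the longest codeword is 4 bits.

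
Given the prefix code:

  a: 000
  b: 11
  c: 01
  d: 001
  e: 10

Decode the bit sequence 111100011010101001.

bbabcccd

Read left to right; each codeword is recognised as soon as it completes (prefix code):
  11→b | 11→b | 000→a | 11→b | 01→c | 01→c | 01→c | 001→d
Decoded message: bbabcccd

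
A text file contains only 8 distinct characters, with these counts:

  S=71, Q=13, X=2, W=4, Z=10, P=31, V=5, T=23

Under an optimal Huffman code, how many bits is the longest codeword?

6

Merge the two lowest-weight nodes at each step:
combine X(2), W(4) → 6
combine V(5), 6 → 11
combine Z(10), 11 → 21
combine Q(13), 21 → 34
combine T(23), P(31) → 54
combine 34, 54 → 88
combine S(71), 88 → 159
The rarest symbols sit at the bottom; the longest codeword is 6 bits.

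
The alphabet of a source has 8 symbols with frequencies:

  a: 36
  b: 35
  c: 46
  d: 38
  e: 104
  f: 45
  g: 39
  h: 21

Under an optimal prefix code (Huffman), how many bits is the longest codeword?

4

Merge the two lowest-weight nodes at each step:
h(21) + b(35) → 56
a(36) + d(38) → 74
g(39) + f(45) → 84
c(46) + 56 → 102
74 + 84 → 158
102 + e(104) → 206
158 + 206 → 364
The rarest symbols sit at the bottom; the longest codeword is 4 bits.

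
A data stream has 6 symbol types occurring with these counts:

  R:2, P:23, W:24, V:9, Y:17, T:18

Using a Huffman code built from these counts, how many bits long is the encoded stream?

Merge the two smallest weights repeatedly:
combine R(2), V(9) → 11
combine 11, Y(17) → 28
combine T(18), P(23) → 41
combine W(24), 28 → 52
combine 41, 52 → 93
Each symbol's bit-cost is frequency × depth; summing gives 225 bits (equivalently 11 + 28 + 41 + 52 + 93).

225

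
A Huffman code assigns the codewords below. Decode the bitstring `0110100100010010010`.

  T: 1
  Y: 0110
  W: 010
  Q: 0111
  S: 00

Read left to right; each codeword is recognised as soon as it completes (prefix code):
  0110→Y | 1→T | 00→S | 1→T | 00→S | 010→W | 010→W | 010→W
Decoded message: YTSTSWWW

YTSTSWWW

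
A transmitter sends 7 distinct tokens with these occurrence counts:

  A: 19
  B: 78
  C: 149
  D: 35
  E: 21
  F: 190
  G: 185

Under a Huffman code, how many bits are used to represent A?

5

Repeatedly merge the two smallest:
merge A(19) and E(21): 40
merge D(35) and 40: 75
merge 75 and B(78): 153
merge C(149) and 153: 302
merge G(185) and F(190): 375
merge 302 and 375: 677
A's leaf is at depth 5, giving a 5-bit codeword.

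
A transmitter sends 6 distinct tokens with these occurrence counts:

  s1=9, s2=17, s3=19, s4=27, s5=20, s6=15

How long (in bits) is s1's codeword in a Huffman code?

Huffman merges, smallest pair first:
merge s1(9) and s6(15): 24
merge s2(17) and s3(19): 36
merge s5(20) and 24: 44
merge s4(27) and 36: 63
merge 44 and 63: 107
s1's leaf is at depth 3, giving a 3-bit codeword.

3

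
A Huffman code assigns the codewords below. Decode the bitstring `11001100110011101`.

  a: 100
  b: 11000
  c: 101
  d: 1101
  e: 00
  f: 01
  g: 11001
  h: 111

Read left to right; each codeword is recognised as soon as it completes (prefix code):
  11001→g | 100→a | 11001→g | 1101→d
Decoded message: gagd

gagd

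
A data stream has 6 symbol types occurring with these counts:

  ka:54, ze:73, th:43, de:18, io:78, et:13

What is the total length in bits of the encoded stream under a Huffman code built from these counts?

Merge the two smallest weights repeatedly:
merge et(13) and de(18): 31
merge 31 and th(43): 74
merge ka(54) and ze(73): 127
merge 74 and io(78): 152
merge 127 and 152: 279
Each symbol's bit-cost is frequency × depth; summing gives 663 bits (equivalently 31 + 74 + 127 + 152 + 279).

663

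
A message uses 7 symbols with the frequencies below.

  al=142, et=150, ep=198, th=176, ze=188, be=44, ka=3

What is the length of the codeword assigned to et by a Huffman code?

3

Build the tree from the bottom:
ka(3) + be(44) → 47
47 + al(142) → 189
et(150) + th(176) → 326
ze(188) + 189 → 377
ep(198) + 326 → 524
377 + 524 → 901
et's leaf is at depth 3, giving a 3-bit codeword.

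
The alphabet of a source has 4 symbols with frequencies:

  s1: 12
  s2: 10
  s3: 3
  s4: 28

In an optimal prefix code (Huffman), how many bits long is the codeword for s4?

1

Huffman merges, smallest pair first:
s3(3) + s2(10) → 13
s1(12) + 13 → 25
25 + s4(28) → 53
s4 sits one level below the root: a 1-bit codeword.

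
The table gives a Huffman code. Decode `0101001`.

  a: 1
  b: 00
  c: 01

ccba

Read left to right; each codeword is recognised as soon as it completes (prefix code):
  01→c | 01→c | 00→b | 1→a
Decoded message: ccba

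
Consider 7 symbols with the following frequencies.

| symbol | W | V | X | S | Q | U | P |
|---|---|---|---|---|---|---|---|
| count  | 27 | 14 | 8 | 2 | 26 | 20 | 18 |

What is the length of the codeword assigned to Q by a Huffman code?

Repeatedly merge the two smallest:
merge S(2) and X(8): 10
merge 10 and V(14): 24
merge P(18) and U(20): 38
merge 24 and Q(26): 50
merge W(27) and 38: 65
merge 50 and 65: 115
Q sits 2 levels below the root, so its codeword is 2 bits.

2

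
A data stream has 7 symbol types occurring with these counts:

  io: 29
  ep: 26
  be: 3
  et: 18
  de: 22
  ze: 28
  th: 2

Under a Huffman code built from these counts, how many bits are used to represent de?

Huffman merges, smallest pair first:
merge th(2) and be(3): 5
merge 5 and et(18): 23
merge de(22) and 23: 45
merge ep(26) and ze(28): 54
merge io(29) and 45: 74
merge 54 and 74: 128
de's leaf is at depth 3, giving a 3-bit codeword.

3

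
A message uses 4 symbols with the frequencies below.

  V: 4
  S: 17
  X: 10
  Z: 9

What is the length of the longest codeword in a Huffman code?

3

Merge the two lowest-weight nodes at each step:
merge V(4) and Z(9): 13
merge X(10) and 13: 23
merge S(17) and 23: 40
Maximum depth reached is 3.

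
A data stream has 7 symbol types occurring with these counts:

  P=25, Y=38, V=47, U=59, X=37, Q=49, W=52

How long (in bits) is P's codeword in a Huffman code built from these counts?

Huffman merges, smallest pair first:
P(25) + X(37) → 62
Y(38) + V(47) → 85
Q(49) + W(52) → 101
U(59) + 62 → 121
85 + 101 → 186
121 + 186 → 307
P sits 3 levels below the root, so its codeword is 3 bits.

3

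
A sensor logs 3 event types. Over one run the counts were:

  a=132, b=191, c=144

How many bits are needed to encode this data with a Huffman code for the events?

Greedily combine the two least-frequent nodes:
merge a(132) and c(144): 276
merge b(191) and 276: 467
Total encoded bits = sum of merged weights = 276 + 467 = 743.

743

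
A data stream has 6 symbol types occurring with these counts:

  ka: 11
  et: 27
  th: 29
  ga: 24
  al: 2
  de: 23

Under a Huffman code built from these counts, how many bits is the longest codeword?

4

Merge the two lowest-weight nodes at each step:
combine al(2), ka(11) → 13
combine 13, de(23) → 36
combine ga(24), et(27) → 51
combine th(29), 36 → 65
combine 51, 65 → 116
Maximum depth reached is 4.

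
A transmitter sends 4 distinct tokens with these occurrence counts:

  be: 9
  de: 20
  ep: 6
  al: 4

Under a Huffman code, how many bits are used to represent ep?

Build the tree from the bottom:
combine al(4), ep(6) → 10
combine be(9), 10 → 19
combine 19, de(20) → 39
ep's leaf is at depth 3, giving a 3-bit codeword.

3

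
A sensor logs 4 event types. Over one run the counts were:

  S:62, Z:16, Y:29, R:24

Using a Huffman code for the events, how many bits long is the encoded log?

Greedily combine the two least-frequent nodes:
combine Z(16), R(24) → 40
combine Y(29), 40 → 69
combine S(62), 69 → 131
Each symbol's bit-cost is frequency × depth; summing gives 240 bits (equivalently 40 + 69 + 131).

240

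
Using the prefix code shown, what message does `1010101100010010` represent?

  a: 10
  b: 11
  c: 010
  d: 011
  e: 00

aaabecc

Read left to right; each codeword is recognised as soon as it completes (prefix code):
  10→a | 10→a | 10→a | 11→b | 00→e | 010→c | 010→c
Decoded message: aaabecc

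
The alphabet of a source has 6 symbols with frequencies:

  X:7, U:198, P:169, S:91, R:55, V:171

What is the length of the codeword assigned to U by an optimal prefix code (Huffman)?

2

Repeatedly merge the two smallest:
X(7) + R(55) → 62
62 + S(91) → 153
153 + P(169) → 322
V(171) + U(198) → 369
322 + 369 → 691
U sits 2 levels below the root, so its codeword is 2 bits.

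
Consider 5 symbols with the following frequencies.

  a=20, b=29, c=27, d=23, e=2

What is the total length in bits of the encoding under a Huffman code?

224

Greedily combine the two least-frequent nodes:
combine e(2), a(20) → 22
combine 22, d(23) → 45
combine c(27), b(29) → 56
combine 45, 56 → 101
Each symbol's bit-cost is frequency × depth; summing gives 224 bits (equivalently 22 + 45 + 56 + 101).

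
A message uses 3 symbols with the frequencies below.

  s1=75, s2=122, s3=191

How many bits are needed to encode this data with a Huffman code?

585

Greedily combine the two least-frequent nodes:
combine s1(75), s2(122) → 197
combine s3(191), 197 → 388
Total encoded bits = sum of merged weights = 197 + 388 = 585.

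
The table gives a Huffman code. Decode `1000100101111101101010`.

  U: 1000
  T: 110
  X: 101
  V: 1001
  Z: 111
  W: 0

UVWZTTXW

Read left to right; each codeword is recognised as soon as it completes (prefix code):
  1000→U | 1001→V | 0→W | 111→Z | 110→T | 110→T | 101→X | 0→W
Decoded message: UVWZTTXW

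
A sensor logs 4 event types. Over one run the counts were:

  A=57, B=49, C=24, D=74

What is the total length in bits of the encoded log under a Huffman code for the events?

Merge the two smallest weights repeatedly:
merge C(24) and B(49): 73
merge A(57) and 73: 130
merge D(74) and 130: 204
Total encoded bits = sum of merged weights = 73 + 130 + 204 = 407.

407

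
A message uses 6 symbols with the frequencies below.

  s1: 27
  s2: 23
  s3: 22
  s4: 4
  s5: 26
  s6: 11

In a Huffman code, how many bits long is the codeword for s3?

3

Repeatedly merge the two smallest:
merge s4(4) and s6(11): 15
merge 15 and s3(22): 37
merge s2(23) and s5(26): 49
merge s1(27) and 37: 64
merge 49 and 64: 113
s3 sits 3 levels below the root, so its codeword is 3 bits.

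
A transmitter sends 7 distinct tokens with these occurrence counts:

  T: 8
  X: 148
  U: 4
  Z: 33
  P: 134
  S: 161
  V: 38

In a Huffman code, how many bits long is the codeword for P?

Huffman merges, smallest pair first:
combine U(4), T(8) → 12
combine 12, Z(33) → 45
combine V(38), 45 → 83
combine 83, P(134) → 217
combine X(148), S(161) → 309
combine 217, 309 → 526
P's leaf is at depth 2, giving a 2-bit codeword.

2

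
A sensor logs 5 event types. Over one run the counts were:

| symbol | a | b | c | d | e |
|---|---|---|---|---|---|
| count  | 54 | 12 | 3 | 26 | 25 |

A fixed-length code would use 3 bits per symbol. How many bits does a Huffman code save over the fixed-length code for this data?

Fixed-length: 3 bits × 120 symbols = 360 bits.
Huffman merges:
combine c(3), b(12) → 15
combine 15, e(25) → 40
combine d(26), 40 → 66
combine a(54), 66 → 120
Huffman total = 15 + 40 + 66 + 120 = 241 bits.
Saving = 360 − 241 = 119 bits.

119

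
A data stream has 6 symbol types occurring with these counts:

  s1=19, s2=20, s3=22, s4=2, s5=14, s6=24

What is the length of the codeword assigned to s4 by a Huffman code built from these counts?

4

Build the tree from the bottom:
merge s4(2) and s5(14): 16
merge 16 and s1(19): 35
merge s2(20) and s3(22): 42
merge s6(24) and 35: 59
merge 42 and 59: 101
s4 sits 4 levels below the root, so its codeword is 4 bits.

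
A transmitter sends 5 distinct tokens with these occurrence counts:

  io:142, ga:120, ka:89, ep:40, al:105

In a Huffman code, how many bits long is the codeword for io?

Repeatedly merge the two smallest:
merge ep(40) and ka(89): 129
merge al(105) and ga(120): 225
merge 129 and io(142): 271
merge 225 and 271: 496
io's leaf is at depth 2, giving a 2-bit codeword.

2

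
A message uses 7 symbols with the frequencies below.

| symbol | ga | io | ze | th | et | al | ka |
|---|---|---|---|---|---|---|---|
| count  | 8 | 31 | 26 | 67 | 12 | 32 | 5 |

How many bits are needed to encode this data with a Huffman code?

447

Merge the two smallest weights repeatedly:
merge ka(5) and ga(8): 13
merge et(12) and 13: 25
merge 25 and ze(26): 51
merge io(31) and al(32): 63
merge 51 and 63: 114
merge th(67) and 114: 181
Total encoded bits = sum of merged weights = 13 + 25 + 51 + 63 + 114 + 181 = 447.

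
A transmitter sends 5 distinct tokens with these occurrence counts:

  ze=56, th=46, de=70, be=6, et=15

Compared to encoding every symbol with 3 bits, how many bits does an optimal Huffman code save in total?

Fixed-length: 3 bits × 193 symbols = 579 bits.
Huffman merges:
combine be(6), et(15) → 21
combine 21, th(46) → 67
combine ze(56), 67 → 123
combine de(70), 123 → 193
Huffman total = 21 + 67 + 123 + 193 = 404 bits.
Saving = 579 − 404 = 175 bits.

175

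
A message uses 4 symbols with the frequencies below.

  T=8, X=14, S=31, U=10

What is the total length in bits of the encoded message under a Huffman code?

113

Greedily combine the two least-frequent nodes:
merge T(8) and U(10): 18
merge X(14) and 18: 32
merge S(31) and 32: 63
Each symbol's bit-cost is frequency × depth; summing gives 113 bits (equivalently 18 + 32 + 63).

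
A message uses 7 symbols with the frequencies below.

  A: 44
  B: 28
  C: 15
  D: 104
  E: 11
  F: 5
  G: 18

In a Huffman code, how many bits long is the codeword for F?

Repeatedly merge the two smallest:
merge F(5) and E(11): 16
merge C(15) and 16: 31
merge G(18) and B(28): 46
merge 31 and A(44): 75
merge 46 and 75: 121
merge D(104) and 121: 225
F's leaf is at depth 5, giving a 5-bit codeword.

5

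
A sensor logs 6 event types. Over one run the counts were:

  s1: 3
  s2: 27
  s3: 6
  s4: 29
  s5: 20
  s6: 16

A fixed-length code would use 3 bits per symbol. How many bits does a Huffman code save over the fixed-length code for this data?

Fixed-length: 3 bits × 101 symbols = 303 bits.
Huffman merges:
combine s1(3), s3(6) → 9
combine 9, s6(16) → 25
combine s5(20), 25 → 45
combine s2(27), s4(29) → 56
combine 45, 56 → 101
Huffman total = 9 + 25 + 45 + 56 + 101 = 236 bits.
Saving = 303 − 236 = 67 bits.

67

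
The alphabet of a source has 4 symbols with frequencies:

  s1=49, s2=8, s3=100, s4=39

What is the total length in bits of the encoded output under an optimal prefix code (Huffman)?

Build the Huffman tree bottom-up:
combine s2(8), s4(39) → 47
combine 47, s1(49) → 96
combine 96, s3(100) → 196
Each symbol's bit-cost is frequency × depth; summing gives 339 bits (equivalently 47 + 96 + 196).

339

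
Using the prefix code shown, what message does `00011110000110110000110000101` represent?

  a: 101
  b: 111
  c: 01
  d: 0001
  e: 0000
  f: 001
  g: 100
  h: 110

dbehhdgfc

Read left to right; each codeword is recognised as soon as it completes (prefix code):
  0001→d | 111→b | 0000→e | 110→h | 110→h | 0001→d | 100→g | 001→f | 01→c
Decoded message: dbehhdgfc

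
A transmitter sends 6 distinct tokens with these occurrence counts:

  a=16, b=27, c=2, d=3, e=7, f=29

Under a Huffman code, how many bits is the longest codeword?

Merge the two lowest-weight nodes at each step:
merge c(2) and d(3): 5
merge 5 and e(7): 12
merge 12 and a(16): 28
merge b(27) and 28: 55
merge f(29) and 55: 84
The first pair merged (c, d) ends up deepest, at depth 5.

5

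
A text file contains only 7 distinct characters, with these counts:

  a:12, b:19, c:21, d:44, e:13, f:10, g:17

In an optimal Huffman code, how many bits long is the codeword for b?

3

Build the tree from the bottom:
f(10) + a(12) → 22
e(13) + g(17) → 30
b(19) + c(21) → 40
22 + 30 → 52
40 + d(44) → 84
52 + 84 → 136
b sits 3 levels below the root, so its codeword is 3 bits.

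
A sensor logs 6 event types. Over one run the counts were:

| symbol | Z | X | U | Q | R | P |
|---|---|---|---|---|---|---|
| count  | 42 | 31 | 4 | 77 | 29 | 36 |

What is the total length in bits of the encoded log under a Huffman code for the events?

535

Greedily combine the two least-frequent nodes:
U(4) + R(29) → 33
X(31) + 33 → 64
P(36) + Z(42) → 78
64 + Q(77) → 141
78 + 141 → 219
Each symbol's bit-cost is frequency × depth; summing gives 535 bits (equivalently 33 + 64 + 78 + 141 + 219).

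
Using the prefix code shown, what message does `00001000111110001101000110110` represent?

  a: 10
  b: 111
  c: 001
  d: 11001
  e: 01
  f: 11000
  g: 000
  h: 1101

Read left to right; each codeword is recognised as soon as it completes (prefix code):
  000→g | 01→e | 000→g | 111→b | 11000→f | 1101→h | 000→g | 1101→h | 10→a
Decoded message: gegbfhgha

gegbfhgha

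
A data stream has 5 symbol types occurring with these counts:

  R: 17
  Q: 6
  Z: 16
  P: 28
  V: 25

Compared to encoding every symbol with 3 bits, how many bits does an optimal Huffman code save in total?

70

Fixed-length: 3 bits × 92 symbols = 276 bits.
Huffman merges:
Q(6) + Z(16) → 22
R(17) + 22 → 39
V(25) + P(28) → 53
39 + 53 → 92
Huffman total = 22 + 39 + 53 + 92 = 206 bits.
Saving = 276 − 206 = 70 bits.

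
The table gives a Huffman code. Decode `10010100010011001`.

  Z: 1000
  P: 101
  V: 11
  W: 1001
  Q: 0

WQZWW

Read left to right; each codeword is recognised as soon as it completes (prefix code):
  1001→W | 0→Q | 1000→Z | 1001→W | 1001→W
Decoded message: WQZWW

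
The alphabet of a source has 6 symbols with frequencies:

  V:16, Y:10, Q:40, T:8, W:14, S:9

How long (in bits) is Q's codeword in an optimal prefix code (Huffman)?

Build the tree from the bottom:
merge T(8) and S(9): 17
merge Y(10) and W(14): 24
merge V(16) and 17: 33
merge 24 and 33: 57
merge Q(40) and 57: 97
Q is merged only at the final step, so code length = 1.

1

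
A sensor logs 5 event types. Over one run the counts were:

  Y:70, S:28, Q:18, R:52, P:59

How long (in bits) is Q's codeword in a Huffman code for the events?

3

Build the tree from the bottom:
merge Q(18) and S(28): 46
merge 46 and R(52): 98
merge P(59) and Y(70): 129
merge 98 and 129: 227
Q sits 3 levels below the root, so its codeword is 3 bits.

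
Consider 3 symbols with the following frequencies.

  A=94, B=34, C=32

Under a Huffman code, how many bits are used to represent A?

1

Build the tree from the bottom:
combine C(32), B(34) → 66
combine 66, A(94) → 160
A is merged only at the final step, so code length = 1.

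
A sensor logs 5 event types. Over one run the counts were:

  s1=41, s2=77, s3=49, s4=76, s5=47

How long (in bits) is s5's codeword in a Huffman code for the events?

3

Build the tree from the bottom:
merge s1(41) and s5(47): 88
merge s3(49) and s4(76): 125
merge s2(77) and 88: 165
merge 125 and 165: 290
s5's leaf is at depth 3, giving a 3-bit codeword.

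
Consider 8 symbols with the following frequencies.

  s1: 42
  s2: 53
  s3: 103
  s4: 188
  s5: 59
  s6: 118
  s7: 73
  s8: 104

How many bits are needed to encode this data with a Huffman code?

Merge the two smallest weights repeatedly:
s1(42) + s2(53) → 95
s5(59) + s7(73) → 132
95 + s3(103) → 198
s8(104) + s6(118) → 222
132 + s4(188) → 320
198 + 222 → 420
320 + 420 → 740
Total encoded bits = sum of merged weights = 95 + 132 + 198 + 222 + 320 + 420 + 740 = 2127.

2127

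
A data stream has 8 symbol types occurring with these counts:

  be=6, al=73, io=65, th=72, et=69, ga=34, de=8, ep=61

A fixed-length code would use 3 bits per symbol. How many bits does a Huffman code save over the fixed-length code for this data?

Fixed-length: 3 bits × 388 symbols = 1164 bits.
Huffman merges:
be(6) + de(8) → 14
14 + ga(34) → 48
48 + ep(61) → 109
io(65) + et(69) → 134
th(72) + al(73) → 145
109 + 134 → 243
145 + 243 → 388
Huffman total = 14 + 48 + 109 + 134 + 145 + 243 + 388 = 1081 bits.
Saving = 1164 − 1081 = 83 bits.

83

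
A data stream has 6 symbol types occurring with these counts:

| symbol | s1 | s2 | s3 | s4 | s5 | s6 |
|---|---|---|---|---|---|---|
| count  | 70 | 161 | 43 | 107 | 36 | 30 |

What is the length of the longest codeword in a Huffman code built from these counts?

4

Merge the two lowest-weight nodes at each step:
combine s6(30), s5(36) → 66
combine s3(43), 66 → 109
combine s1(70), s4(107) → 177
combine 109, s2(161) → 270
combine 177, 270 → 447
The first pair merged (s6, s5) ends up deepest, at depth 4.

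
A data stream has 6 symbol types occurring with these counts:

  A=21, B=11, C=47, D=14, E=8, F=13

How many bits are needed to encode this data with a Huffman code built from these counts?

Merge the two smallest weights repeatedly:
E(8) + B(11) → 19
F(13) + D(14) → 27
19 + A(21) → 40
27 + 40 → 67
C(47) + 67 → 114
The encoded length is the sum of every internal node's weight: 19 + 27 + 40 + 67 + 114 = 267 bits.

267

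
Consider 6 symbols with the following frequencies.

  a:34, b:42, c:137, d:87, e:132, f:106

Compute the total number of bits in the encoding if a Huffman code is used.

Build the Huffman tree bottom-up:
combine a(34), b(42) → 76
combine 76, d(87) → 163
combine f(106), e(132) → 238
combine c(137), 163 → 300
combine 238, 300 → 538
Each symbol's bit-cost is frequency × depth; summing gives 1315 bits (equivalently 76 + 163 + 238 + 300 + 538).

1315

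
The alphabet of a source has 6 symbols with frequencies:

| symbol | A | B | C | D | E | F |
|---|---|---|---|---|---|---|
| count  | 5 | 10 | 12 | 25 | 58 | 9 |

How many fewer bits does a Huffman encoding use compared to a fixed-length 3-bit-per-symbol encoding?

105

Fixed-length: 3 bits × 119 symbols = 357 bits.
Huffman merges:
A(5) + F(9) → 14
B(10) + C(12) → 22
14 + 22 → 36
D(25) + 36 → 61
E(58) + 61 → 119
Huffman total = 14 + 22 + 36 + 61 + 119 = 252 bits.
Saving = 357 − 252 = 105 bits.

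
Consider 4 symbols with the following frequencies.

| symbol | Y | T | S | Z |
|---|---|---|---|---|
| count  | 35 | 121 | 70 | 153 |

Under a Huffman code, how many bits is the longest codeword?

Merge the two lowest-weight nodes at each step:
combine Y(35), S(70) → 105
combine 105, T(121) → 226
combine Z(153), 226 → 379
The rarest symbols sit at the bottom; the longest codeword is 3 bits.

3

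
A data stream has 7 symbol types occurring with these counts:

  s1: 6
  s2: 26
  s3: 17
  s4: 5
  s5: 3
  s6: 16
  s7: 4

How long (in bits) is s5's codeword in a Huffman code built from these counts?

Repeatedly merge the two smallest:
s5(3) + s7(4) → 7
s4(5) + s1(6) → 11
7 + 11 → 18
s6(16) + s3(17) → 33
18 + s2(26) → 44
33 + 44 → 77
s5's leaf is at depth 4, giving a 4-bit codeword.

4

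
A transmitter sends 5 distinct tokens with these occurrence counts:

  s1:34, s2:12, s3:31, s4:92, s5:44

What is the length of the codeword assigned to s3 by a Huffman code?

4

Build the tree from the bottom:
combine s2(12), s3(31) → 43
combine s1(34), 43 → 77
combine s5(44), 77 → 121
combine s4(92), 121 → 213
s3's leaf is at depth 4, giving a 4-bit codeword.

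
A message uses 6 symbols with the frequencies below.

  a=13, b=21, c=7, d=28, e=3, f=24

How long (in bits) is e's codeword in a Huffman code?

Repeatedly merge the two smallest:
e(3) + c(7) → 10
10 + a(13) → 23
b(21) + 23 → 44
f(24) + d(28) → 52
44 + 52 → 96
e's leaf is at depth 4, giving a 4-bit codeword.

4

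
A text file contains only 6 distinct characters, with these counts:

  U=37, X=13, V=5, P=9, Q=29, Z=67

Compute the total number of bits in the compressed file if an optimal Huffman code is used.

350

Greedily combine the two least-frequent nodes:
merge V(5) and P(9): 14
merge X(13) and 14: 27
merge 27 and Q(29): 56
merge U(37) and 56: 93
merge Z(67) and 93: 160
Each symbol's bit-cost is frequency × depth; summing gives 350 bits (equivalently 14 + 27 + 56 + 93 + 160).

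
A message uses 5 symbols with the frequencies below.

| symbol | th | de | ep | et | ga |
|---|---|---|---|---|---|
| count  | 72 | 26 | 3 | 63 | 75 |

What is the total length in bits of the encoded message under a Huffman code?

Merge the two smallest weights repeatedly:
ep(3) + de(26) → 29
29 + et(63) → 92
th(72) + ga(75) → 147
92 + 147 → 239
The encoded length is the sum of every internal node's weight: 29 + 92 + 147 + 239 = 507 bits.

507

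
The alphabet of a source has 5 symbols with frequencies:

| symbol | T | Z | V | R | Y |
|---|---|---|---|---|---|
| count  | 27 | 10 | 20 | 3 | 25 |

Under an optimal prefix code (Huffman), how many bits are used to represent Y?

Huffman merges, smallest pair first:
R(3) + Z(10) → 13
13 + V(20) → 33
Y(25) + T(27) → 52
33 + 52 → 85
Y sits 2 levels below the root, so its codeword is 2 bits.

2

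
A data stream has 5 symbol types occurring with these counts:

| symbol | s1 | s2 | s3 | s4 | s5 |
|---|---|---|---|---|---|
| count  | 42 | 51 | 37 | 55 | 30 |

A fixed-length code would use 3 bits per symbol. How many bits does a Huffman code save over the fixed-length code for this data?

Fixed-length: 3 bits × 215 symbols = 645 bits.
Huffman merges:
merge s5(30) and s3(37): 67
merge s1(42) and s2(51): 93
merge s4(55) and 67: 122
merge 93 and 122: 215
Huffman total = 67 + 93 + 122 + 215 = 497 bits.
Saving = 645 − 497 = 148 bits.

148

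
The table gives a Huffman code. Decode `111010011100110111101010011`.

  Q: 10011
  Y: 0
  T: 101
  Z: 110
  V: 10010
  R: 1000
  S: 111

Read left to right; each codeword is recognised as soon as it completes (prefix code):
  111→S | 0→Y | 10011→Q | 10011→Q | 0→Y | 111→S | 101→T | 0→Y | 10011→Q
Decoded message: SYQQYSTYQ

SYQQYSTYQ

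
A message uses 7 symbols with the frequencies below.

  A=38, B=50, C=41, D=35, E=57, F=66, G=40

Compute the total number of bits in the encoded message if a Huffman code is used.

Merge the two smallest weights repeatedly:
D(35) + A(38) → 73
G(40) + C(41) → 81
B(50) + E(57) → 107
F(66) + 73 → 139
81 + 107 → 188
139 + 188 → 327
Total encoded bits = sum of merged weights = 73 + 81 + 107 + 139 + 188 + 327 = 915.

915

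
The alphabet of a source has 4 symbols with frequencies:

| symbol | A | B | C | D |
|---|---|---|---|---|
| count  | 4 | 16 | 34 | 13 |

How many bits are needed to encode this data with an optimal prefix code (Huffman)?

117

Build the Huffman tree bottom-up:
merge A(4) and D(13): 17
merge B(16) and 17: 33
merge 33 and C(34): 67
Each symbol's bit-cost is frequency × depth; summing gives 117 bits (equivalently 17 + 33 + 67).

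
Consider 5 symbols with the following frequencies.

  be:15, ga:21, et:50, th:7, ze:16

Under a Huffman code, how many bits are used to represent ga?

Huffman merges, smallest pair first:
merge th(7) and be(15): 22
merge ze(16) and ga(21): 37
merge 22 and 37: 59
merge et(50) and 59: 109
ga's leaf is at depth 3, giving a 3-bit codeword.

3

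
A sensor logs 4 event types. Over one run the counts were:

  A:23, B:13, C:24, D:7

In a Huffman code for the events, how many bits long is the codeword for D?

3

Repeatedly merge the two smallest:
combine D(7), B(13) → 20
combine 20, A(23) → 43
combine C(24), 43 → 67
The subtree containing D is merged 3 times, so code length = 3.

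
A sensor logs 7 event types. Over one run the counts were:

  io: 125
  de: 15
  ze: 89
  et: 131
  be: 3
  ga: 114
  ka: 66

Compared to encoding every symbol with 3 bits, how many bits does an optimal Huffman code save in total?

Fixed-length: 3 bits × 543 symbols = 1629 bits.
Huffman merges:
merge be(3) and de(15): 18
merge 18 and ka(66): 84
merge 84 and ze(89): 173
merge ga(114) and io(125): 239
merge et(131) and 173: 304
merge 239 and 304: 543
Huffman total = 18 + 84 + 173 + 239 + 304 + 543 = 1361 bits.
Saving = 1629 − 1361 = 268 bits.

268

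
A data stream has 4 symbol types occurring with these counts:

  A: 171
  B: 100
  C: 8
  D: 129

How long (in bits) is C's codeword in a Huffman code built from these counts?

3

Huffman merges, smallest pair first:
combine C(8), B(100) → 108
combine 108, D(129) → 237
combine A(171), 237 → 408
C's leaf is at depth 3, giving a 3-bit codeword.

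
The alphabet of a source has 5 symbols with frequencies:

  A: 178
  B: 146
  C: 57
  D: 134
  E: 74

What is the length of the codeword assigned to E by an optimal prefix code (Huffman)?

3

Build the tree from the bottom:
combine C(57), E(74) → 131
combine 131, D(134) → 265
combine B(146), A(178) → 324
combine 265, 324 → 589
E sits 3 levels below the root, so its codeword is 3 bits.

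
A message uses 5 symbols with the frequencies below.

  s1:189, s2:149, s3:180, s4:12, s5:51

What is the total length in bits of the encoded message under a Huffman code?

1225

Merge the two smallest weights repeatedly:
merge s4(12) and s5(51): 63
merge 63 and s2(149): 212
merge s3(180) and s1(189): 369
merge 212 and 369: 581
The encoded length is the sum of every internal node's weight: 63 + 212 + 369 + 581 = 1225 bits.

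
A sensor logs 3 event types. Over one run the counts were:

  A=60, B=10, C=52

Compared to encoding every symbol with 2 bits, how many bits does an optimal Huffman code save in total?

Fixed-length: 2 bits × 122 symbols = 244 bits.
Huffman merges:
combine B(10), C(52) → 62
combine A(60), 62 → 122
Huffman total = 62 + 122 = 184 bits.
Saving = 244 − 184 = 60 bits.

60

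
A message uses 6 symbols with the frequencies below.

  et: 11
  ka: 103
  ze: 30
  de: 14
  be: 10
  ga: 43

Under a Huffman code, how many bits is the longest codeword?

Merge the two lowest-weight nodes at each step:
combine be(10), et(11) → 21
combine de(14), 21 → 35
combine ze(30), 35 → 65
combine ga(43), 65 → 108
combine ka(103), 108 → 211
The first pair merged (be, et) ends up deepest, at depth 5.

5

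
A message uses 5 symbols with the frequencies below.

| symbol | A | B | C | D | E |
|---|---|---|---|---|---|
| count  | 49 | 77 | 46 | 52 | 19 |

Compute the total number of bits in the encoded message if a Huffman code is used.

551

Greedily combine the two least-frequent nodes:
merge E(19) and C(46): 65
merge A(49) and D(52): 101
merge 65 and B(77): 142
merge 101 and 142: 243
The encoded length is the sum of every internal node's weight: 65 + 101 + 142 + 243 = 551 bits.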